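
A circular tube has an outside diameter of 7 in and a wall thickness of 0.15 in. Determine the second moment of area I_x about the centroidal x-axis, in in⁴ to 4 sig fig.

Break the section into simple shapes (no overlaps), measuring from the bottom-left corner of the bounding box.
Outer circle: ⌀7, A = 38.4845 in², y = 3.5 in, Ī = 117.859 in⁴.
Bore (subtracted): ⌀6.7, A = 35.2565 in², y = 3.5 in, Ī = 98.9166 in⁴.
By symmetry the centroid is at mid-height, ȳ = 3.5 in.
All pieces are centred on the centroidal x-axis, so I = ΣĪ (holes subtracted) = 18.9422 in⁴.

I_x ≈ 18.94 in⁴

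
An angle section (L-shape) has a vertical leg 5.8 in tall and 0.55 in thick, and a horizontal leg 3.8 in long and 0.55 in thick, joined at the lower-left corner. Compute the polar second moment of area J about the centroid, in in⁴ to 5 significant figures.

J ≈ 22.671 in⁴

Break the section into simple shapes (no overlaps), measuring from the bottom-left corner of the bounding box.
Vertical leg: 0.55 × 5.8, A = 3.19 in², y = 2.9 in, Ī = 8.942633 in⁴.
Horizontal leg (remainder): 3.25 × 0.55, A = 1.7875 in², y = 0.275 in, Ī = 0.0450599 in⁴.
Centroid: ȳ = ΣA·y / ΣA = 1.95732 in.
Transfer each piece to the centroidal x-axis using Ī + A·d² with d = y − 1.95732:
  vertical leg: d = 0.9426796 in → contributes +11.77741 in⁴
  horizontal leg (remainder): d = -1.68232 in → contributes +5.104046 in⁴
Total I = 16.88146 in⁴.
For the y-axis: x̄ = 0.9573204 in.
Repeating about the centroidal y-axis gives I_y = 5.789331 in⁴.
Polar second moment: J = I_x + I_y = 22.67079 in⁴.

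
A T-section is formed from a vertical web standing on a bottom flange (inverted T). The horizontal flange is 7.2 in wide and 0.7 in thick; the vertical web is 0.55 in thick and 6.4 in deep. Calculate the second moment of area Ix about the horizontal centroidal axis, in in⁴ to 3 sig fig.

Treat the section as a set of non-overlapping primitives; coordinates are from the bounding-box lower-left.
Flange: 7.2 × 0.7, A = 5.04 in², y = 0.35 in, Ī = 0.2058 in⁴.
Web: 0.55 × 6.4, A = 3.52 in², y = 3.9 in, Ī = 12.015 in⁴.
Centroid: ȳ = ΣA·y / ΣA = 1.8098 in.
Transfer each piece to the horizontal centroidal axis using Ī + A·d² with d = y − 1.8098:
  flange: d = -1.4598 in → contributes +10.946 in⁴
  web: d = 2.0902 in → contributes +27.393 in⁴
Total I = 38.34 in⁴.

Ix ≈ 38.3 in⁴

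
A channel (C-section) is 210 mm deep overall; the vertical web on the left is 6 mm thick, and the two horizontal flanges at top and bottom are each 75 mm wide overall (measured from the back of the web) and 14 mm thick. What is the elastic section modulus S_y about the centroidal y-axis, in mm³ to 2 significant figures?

Split into non-overlapping primitives; take the origin at the lower-left of the bounding box.
Web: 6 × 210, A = 1 260 mm², x = 3 mm, Ī = 3 780 mm⁴.
Top flange (beyond web): 69 × 14, A = 966 mm², x = 40.5 mm, Ī = 383 261 mm⁴.
Bottom flange (beyond web): 69 × 14, A = 966 mm², x = 40.5 mm, Ī = 383 261 mm⁴.
Centroid: x̄ = ΣA·x / ΣA = 25.7 mm.
Transfer each piece to the centroidal y-axis using Ī + A·d² with d = x − 25.7:
  web: d = -22.7 mm → contributes +652 895 mm⁴
  top flange (beyond web): d = 14.8 mm → contributes +594 928 mm⁴
  bottom flange (beyond web): d = 14.8 mm → contributes +594 928 mm⁴
Total I = 1 842 752 mm⁴.
Extreme fibre distance c = 49.3 mm; S = I/c = 37 376 mm³.

S_y ≈ 3.7 × 10⁴ mm³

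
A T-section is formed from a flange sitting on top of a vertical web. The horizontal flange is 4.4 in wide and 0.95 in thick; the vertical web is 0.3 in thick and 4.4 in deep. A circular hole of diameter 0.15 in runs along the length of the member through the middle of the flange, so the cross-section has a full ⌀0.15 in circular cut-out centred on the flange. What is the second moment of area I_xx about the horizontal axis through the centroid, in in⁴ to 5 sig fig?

I_xx ≈ 9.6152 in⁴

Treat the section as a set of non-overlapping primitives; coordinates are from the bounding-box lower-left.
Flange: 4.4 × 0.95, A = 4.18 in², y = 4.875 in, Ī = 0.3143708 in⁴.
Web: 0.3 × 4.4, A = 1.32 in², y = 2.2 in, Ī = 2.1296 in⁴.
Hole (subtracted): ⌀0.15, A = 0.01767146 in², y = 4.875 in, Ī = 0.00002485049 in⁴.
Centroid: ȳ = ΣA·y / ΣA = 4.230931 in.
Transfer each piece to the horizontal axis through the centroid using Ī + A·d² with d = y − 4.230931:
  flange: d = 0.6440694 in → contributes +2.048341 in⁴
  web: d = -2.030931 in → contributes +7.574176 in⁴
  hole: d = 0.6440694 in → contributes −0.00735542 in⁴
Total I = 9.615162 in⁴.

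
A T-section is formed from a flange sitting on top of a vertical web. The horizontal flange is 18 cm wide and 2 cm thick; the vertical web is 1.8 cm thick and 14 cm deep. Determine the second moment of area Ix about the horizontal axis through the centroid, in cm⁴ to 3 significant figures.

Ix ≈ 1370 cm⁴

Break the section into simple shapes (no overlaps), measuring from the bottom-left corner of the bounding box.
Flange: 18 × 2, A = 36 cm², y = 15 cm, Ī = 12 cm⁴.
Web: 1.8 × 14, A = 25.2 cm², y = 7 cm, Ī = 411.6 cm⁴.
Centroid: ȳ = ΣA·y / ΣA = 11.706 cm.
Transfer each piece to the horizontal axis through the centroid using Ī + A·d² with d = y − 11.706:
  flange: d = 3.2941 cm → contributes +402.64 cm⁴
  web: d = -4.7059 cm → contributes +969.66 cm⁴
Total I = 1372.3 cm⁴.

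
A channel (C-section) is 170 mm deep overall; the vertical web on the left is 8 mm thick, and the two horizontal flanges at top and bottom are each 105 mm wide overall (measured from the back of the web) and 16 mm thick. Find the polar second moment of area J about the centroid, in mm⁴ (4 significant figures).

J ≈ 2.679 × 10⁷ mm⁴

Treat the section as a set of non-overlapping primitives; coordinates are from the bounding-box lower-left.
Web: 8 × 170, A = 1 360 mm², y = 85 mm, Ī = 3 275 333 mm⁴.
Top flange (beyond web): 97 × 16, A = 1 552 mm², y = 162 mm, Ī = 33109.3 mm⁴.
Bottom flange (beyond web): 97 × 16, A = 1 552 mm², y = 8 mm, Ī = 33109.3 mm⁴.
By symmetry the centroid is at mid-height, ȳ = 85 mm.
Transfer each piece to the centroidal x-axis using Ī + A·d² with d = y − 85:
  web: d = 0 mm → contributes +3 275 333 mm⁴
  top flange (beyond web): d = 77 mm → contributes +9 234 917 mm⁴
  bottom flange (beyond web): d = -77 mm → contributes +9 234 917 mm⁴
Total I = 21 745 168 mm⁴.
For the y-axis: x̄ = 40.5054 mm.
Repeating about the centroidal y-axis gives I_y = 5 047 532 mm⁴.
Polar second moment: J = I_x + I_y = 26 792 700 mm⁴.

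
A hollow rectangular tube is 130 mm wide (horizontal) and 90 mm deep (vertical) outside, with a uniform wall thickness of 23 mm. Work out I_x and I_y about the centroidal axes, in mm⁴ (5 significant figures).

Decompose the section into non-overlapping parts with the origin at the bottom-left of its bounding rectangle.
Outer rectangle: 130 × 90, A = 11 700 mm², y = 45 mm, Ī = 7 897 500 mm⁴.
Inner void (subtracted): 84 × 44, A = 3 696 mm², y = 45 mm, Ī = 596 288 mm⁴.
By symmetry the centroid is at mid-height, ȳ = 45 mm.
All pieces are centred on the centroidal x-axis, so I = ΣĪ (holes subtracted) = 7 301 212 mm⁴.
Repeating about the centroidal y-axis gives I_y = 14 304 252 mm⁴.

I_x ≈ 7.3012 × 10⁶ mm⁴, I_y ≈ 1.4304 × 10⁷ mm⁴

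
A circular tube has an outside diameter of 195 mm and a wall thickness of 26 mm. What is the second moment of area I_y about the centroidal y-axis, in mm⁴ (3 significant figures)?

I_y ≈ 5.04 × 10⁷ mm⁴

Split into non-overlapping primitives; take the origin at the lower-left of the bounding box.
Outer circle: ⌀195, A = 29 865 mm², x = 97.5 mm, Ī = 70 975 481 mm⁴.
Bore (subtracted): ⌀143, A = 16 061 mm², x = 97.5 mm, Ī = 20 526 460 mm⁴.
By symmetry the centroid is at mid-width, x̄ = 97.5 mm.
All pieces are centred on the centroidal y-axis, so I = ΣĪ (holes subtracted) = 50 449 021 mm⁴.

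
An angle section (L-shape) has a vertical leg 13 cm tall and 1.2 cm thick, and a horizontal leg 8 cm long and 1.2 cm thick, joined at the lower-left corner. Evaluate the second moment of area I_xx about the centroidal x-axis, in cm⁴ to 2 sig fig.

Treat the section as a set of non-overlapping primitives; coordinates are from the bounding-box lower-left.
Vertical leg: 1.2 × 13, A = 15.6 cm², y = 6.5 cm, Ī = 219.7 cm⁴.
Horizontal leg (remainder): 6.8 × 1.2, A = 8.16 cm², y = 0.6 cm, Ī = 0.9792 cm⁴.
Centroid: ȳ = ΣA·y / ΣA = 4.474 cm.
Transfer each piece to the centroidal x-axis using Ī + A·d² with d = y − 4.474:
  vertical leg: d = 2.026 cm → contributes +283.7 cm⁴
  horizontal leg (remainder): d = -3.874 cm → contributes +123.4 cm⁴
Total I = 407.2 cm⁴.

I_xx ≈ 410 cm⁴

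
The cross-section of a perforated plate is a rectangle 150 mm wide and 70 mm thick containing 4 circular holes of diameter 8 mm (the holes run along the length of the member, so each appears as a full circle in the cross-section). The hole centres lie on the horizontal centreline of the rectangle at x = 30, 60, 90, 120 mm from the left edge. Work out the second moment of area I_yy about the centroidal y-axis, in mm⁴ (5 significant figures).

I_yy ≈ 1.9461 × 10⁷ mm⁴

Split into non-overlapping primitives; take the origin at the lower-left of the bounding box.
Plate: 150 × 70, A = 10 500 mm², x = 75 mm, Ī = 19 687 500 mm⁴.
Hole 1 (subtracted): ⌀8, A = 50.26548 mm², x = 30 mm, Ī = 201.0619 mm⁴.
Hole 2 (subtracted): ⌀8, A = 50.26548 mm², x = 60 mm, Ī = 201.0619 mm⁴.
Hole 3 (subtracted): ⌀8, A = 50.26548 mm², x = 90 mm, Ī = 201.0619 mm⁴.
Hole 4 (subtracted): ⌀8, A = 50.26548 mm², x = 120 mm, Ī = 201.0619 mm⁴.
By symmetry the centroid is at mid-width, x̄ = 75 mm.
Transfer each piece to the centroidal y-axis using Ī + A·d² with d = x − 75:
  plate: d = 0 mm → contributes +19 687 500 mm⁴
  hole 1: d = -45 mm → contributes −101988.7 mm⁴
  hole 2: d = -15 mm → contributes −11510.8 mm⁴
  hole 3: d = 15 mm → contributes −11510.8 mm⁴
  hole 4: d = 45 mm → contributes −101988.7 mm⁴
Total I = 19 460 501 mm⁴.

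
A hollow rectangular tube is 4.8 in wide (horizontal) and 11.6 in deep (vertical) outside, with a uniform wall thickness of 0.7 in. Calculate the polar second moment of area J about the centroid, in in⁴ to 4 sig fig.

J ≈ 397.2 in⁴

Break the section into simple shapes (no overlaps), measuring from the bottom-left corner of the bounding box.
Outer rectangle: 4.8 × 11.6, A = 55.68 in², y = 5.8 in, Ī = 624.358 in⁴.
Inner void (subtracted): 3.4 × 10.2, A = 34.68 in², y = 5.8 in, Ī = 300.676 in⁴.
By symmetry the centroid is at mid-height, ȳ = 5.8 in.
All pieces are centred on the centroidal x-axis, so I = ΣĪ (holes subtracted) = 323.683 in⁴.
Repeating about the centroidal y-axis gives I_y = 73.4972 in⁴.
Polar second moment: J = I_x + I_y = 397.18 in⁴.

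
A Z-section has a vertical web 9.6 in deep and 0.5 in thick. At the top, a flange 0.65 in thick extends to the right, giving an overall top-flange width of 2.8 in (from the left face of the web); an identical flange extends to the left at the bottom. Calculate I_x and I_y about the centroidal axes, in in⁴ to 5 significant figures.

I_x ≈ 96.846 in⁴, I_y ≈ 7.2785 in⁴

Break the section into simple shapes (no overlaps), measuring from the bottom-left corner of the bounding box.
Web: 0.5 × 9.6, A = 4.8 in², y = 4.8 in, Ī = 36.864 in⁴.
Top flange (beyond web): 2.3 × 0.65, A = 1.495 in², y = 9.275 in, Ī = 0.05263646 in⁴.
Bottom flange (beyond web): 2.3 × 0.65, A = 1.495 in², y = 0.325 in, Ī = 0.05263646 in⁴.
Centroid: ȳ = ΣA·y / ΣA = 4.8 in.
Transfer each piece to the centroidal x-axis using Ī + A·d² with d = y − 4.8:
  web: d = 0 in → contributes +36.864 in⁴
  top flange (beyond web): d = 4.475 in → contributes +29.99095 in⁴
  bottom flange (beyond web): d = -4.475 in → contributes +29.99095 in⁴
Total I = 96.84589 in⁴.
For the y-axis: x̄ = 2.55 in.
Repeating about the centroidal y-axis gives I_y = 7.278492 in⁴.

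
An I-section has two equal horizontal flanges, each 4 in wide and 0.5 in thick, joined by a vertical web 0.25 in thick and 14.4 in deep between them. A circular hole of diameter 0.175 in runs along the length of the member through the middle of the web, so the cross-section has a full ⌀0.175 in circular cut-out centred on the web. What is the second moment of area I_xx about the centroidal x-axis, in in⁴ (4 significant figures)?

Treat the section as a set of non-overlapping primitives; coordinates are from the bounding-box lower-left.
Bottom flange: 4 × 0.5, A = 2 in², y = 0.25 in, Ī = 0.0416667 in⁴.
Web: 0.25 × 14.4, A = 3.6 in², y = 7.7 in, Ī = 62.208 in⁴.
Top flange: 4 × 0.5, A = 2 in², y = 15.15 in, Ī = 0.0416667 in⁴.
Hole (subtracted): ⌀0.175, A = 0.0240528 in², y = 7.7 in, Ī = 0.0000460386 in⁴.
By symmetry the centroid is at mid-height, ȳ = 7.7 in.
Transfer each piece to the centroidal x-axis using Ī + A·d² with d = y − 7.7:
  bottom flange: d = -7.45 in → contributes +111.047 in⁴
  web: d = 0 in → contributes +62.208 in⁴
  top flange: d = 7.45 in → contributes +111.047 in⁴
  hole: d = 0 in → contributes −0.0000460386 in⁴
Total I = 284.301 in⁴.

I_xx ≈ 284.3 in⁴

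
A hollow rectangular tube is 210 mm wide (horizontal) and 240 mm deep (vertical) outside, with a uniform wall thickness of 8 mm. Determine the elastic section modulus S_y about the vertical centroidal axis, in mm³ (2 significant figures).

Split into non-overlapping primitives; take the origin at the lower-left of the bounding box.
Outer rectangle: 210 × 240, A = 50 400 mm², x = 105 mm, Ī = 185 220 000 mm⁴.
Inner void (subtracted): 194 × 224, A = 43 456 mm², x = 105 mm, Ī = 136 292 501 mm⁴.
By symmetry the centroid is at mid-width, x̄ = 105 mm.
All pieces are centred on the vertical centroidal axis, so I = ΣĪ (holes subtracted) = 48 927 499 mm⁴.
Extreme fibre distance c = 105 mm; S = I/c = 465 976 mm³.

S_y ≈ 4.7 × 10⁵ mm³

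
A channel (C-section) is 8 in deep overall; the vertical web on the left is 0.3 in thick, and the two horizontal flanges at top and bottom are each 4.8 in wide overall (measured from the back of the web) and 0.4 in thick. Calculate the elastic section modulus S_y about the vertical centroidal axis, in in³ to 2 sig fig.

Break the section into simple shapes (no overlaps), measuring from the bottom-left corner of the bounding box.
Web: 0.3 × 8, A = 2.4 in², x = 0.15 in, Ī = 0.018 in⁴.
Top flange (beyond web): 4.5 × 0.4, A = 1.8 in², x = 2.55 in, Ī = 3.038 in⁴.
Bottom flange (beyond web): 4.5 × 0.4, A = 1.8 in², x = 2.55 in, Ī = 3.038 in⁴.
Centroid: x̄ = ΣA·x / ΣA = 1.59 in.
Transfer each piece to the vertical centroidal axis using Ī + A·d² with d = x − 1.59:
  web: d = -1.44 in → contributes +4.995 in⁴
  top flange (beyond web): d = 0.96 in → contributes +4.696 in⁴
  bottom flange (beyond web): d = 0.96 in → contributes +4.696 in⁴
Total I = 14.39 in⁴.
Extreme fibre distance c = 3.21 in; S = I/c = 4.482 in³.

S_y ≈ 4.5 in³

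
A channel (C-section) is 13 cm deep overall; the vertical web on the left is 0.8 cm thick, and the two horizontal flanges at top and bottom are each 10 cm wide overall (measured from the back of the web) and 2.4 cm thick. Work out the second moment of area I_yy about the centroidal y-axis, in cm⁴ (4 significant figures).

I_yy ≈ 522.5 cm⁴

Break the section into simple shapes (no overlaps), measuring from the bottom-left corner of the bounding box.
Web: 0.8 × 13, A = 10.4 cm², x = 0.4 cm, Ī = 0.554667 cm⁴.
Top flange (beyond web): 9.2 × 2.4, A = 22.08 cm², x = 5.4 cm, Ī = 155.738 cm⁴.
Bottom flange (beyond web): 9.2 × 2.4, A = 22.08 cm², x = 5.4 cm, Ī = 155.738 cm⁴.
Centroid: x̄ = ΣA·x / ΣA = 4.44692 cm.
Transfer each piece to the centroidal y-axis using Ī + A·d² with d = x − 4.44692:
  web: d = -4.04692 cm → contributes +170.881 cm⁴
  top flange (beyond web): d = 0.953079 cm → contributes +175.794 cm⁴
  bottom flange (beyond web): d = 0.953079 cm → contributes +175.794 cm⁴
Total I = 522.47 cm⁴.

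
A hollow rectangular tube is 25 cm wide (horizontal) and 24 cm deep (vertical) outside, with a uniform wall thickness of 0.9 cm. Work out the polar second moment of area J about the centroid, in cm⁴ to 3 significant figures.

Treat the section as a set of non-overlapping primitives; coordinates are from the bounding-box lower-left.
Outer rectangle: 25 × 24, A = 600 cm², y = 12 cm, Ī = 28 800 cm⁴.
Inner void (subtracted): 23.2 × 22.2, A = 515.04 cm², y = 12 cm, Ī = 21 153 cm⁴.
By symmetry the centroid is at mid-height, ȳ = 12 cm.
All pieces are centred on the centroidal x-axis, so I = ΣĪ (holes subtracted) = 7647.3 cm⁴.
Repeating about the centroidal y-axis gives I_y = 8148.7 cm⁴.
Polar second moment: J = I_x + I_y = 15 796 cm⁴.

J ≈ 1.58 × 10⁴ cm⁴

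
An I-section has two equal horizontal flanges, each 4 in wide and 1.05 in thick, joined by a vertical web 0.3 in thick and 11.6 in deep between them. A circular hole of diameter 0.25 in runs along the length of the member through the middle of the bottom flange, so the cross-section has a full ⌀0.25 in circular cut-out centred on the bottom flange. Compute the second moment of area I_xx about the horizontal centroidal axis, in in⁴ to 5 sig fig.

Treat the section as a set of non-overlapping primitives; coordinates are from the bounding-box lower-left.
Bottom flange: 4 × 1.05, A = 4.2 in², y = 0.525 in, Ī = 0.385875 in⁴.
Web: 0.3 × 11.6, A = 3.48 in², y = 6.85 in, Ī = 39.0224 in⁴.
Top flange: 4 × 1.05, A = 4.2 in², y = 13.175 in, Ī = 0.385875 in⁴.
Hole (subtracted): ⌀0.25, A = 0.04908739 in², y = 0.525 in, Ī = 0.0001917476 in⁴.
Centroid: ȳ = ΣA·y / ΣA = 6.876243 in.
Transfer each piece to the horizontal centroidal axis using Ī + A·d² with d = y − 6.876243:
  bottom flange: d = -6.351243 in → contributes +169.8067 in⁴
  web: d = -0.02624292 in → contributes +39.0248 in⁴
  top flange: d = 6.298757 in → contributes +167.0181 in⁴
  hole: d = -6.351243 in → contributes −1.980293 in⁴
Total I = 373.8693 in⁴.

I_xx ≈ 373.87 in⁴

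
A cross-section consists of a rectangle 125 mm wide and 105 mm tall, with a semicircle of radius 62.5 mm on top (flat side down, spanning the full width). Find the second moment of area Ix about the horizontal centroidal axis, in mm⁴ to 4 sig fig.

Break the section into simple shapes (no overlaps), measuring from the bottom-left corner of the bounding box.
Rectangular body: 125 × 105, A = 13 125 mm², y = 52.5 mm, Ī = 12 058 594 mm⁴.
Semicircular cap: semicircle r = 62.5, A = 6135.92 mm², y = 131.526 mm, Ī = 1 674 758 mm⁴.
Centroid: ȳ = ΣA·y / ΣA = 77.6751 mm.
Transfer each piece to the horizontal centroidal axis using Ī + A·d² with d = y − 77.6751:
  rectangular body: d = -25.1751 mm → contributes +20 377 055 mm⁴
  semicircular cap: d = 53.8507 mm → contributes +19 468 300 mm⁴
Total I = 39 845 355 mm⁴.

Ix ≈ 3.985 × 10⁷ mm⁴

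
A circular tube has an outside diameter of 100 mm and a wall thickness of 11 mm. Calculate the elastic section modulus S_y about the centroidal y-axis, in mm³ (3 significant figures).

Decompose the section into non-overlapping parts with the origin at the bottom-left of its bounding rectangle.
Outer circle: ⌀100, A = 7 854 mm², x = 50 mm, Ī = 4 908 739 mm⁴.
Bore (subtracted): ⌀78, A = 4778.4 mm², x = 50 mm, Ī = 1 816 972 mm⁴.
By symmetry the centroid is at mid-width, x̄ = 50 mm.
All pieces are centred on the centroidal y-axis, so I = ΣĪ (holes subtracted) = 3 091 766 mm⁴.
Extreme fibre distance c = 50 mm; S = I/c = 61 835 mm³.

S_y ≈ 6.18 × 10⁴ mm³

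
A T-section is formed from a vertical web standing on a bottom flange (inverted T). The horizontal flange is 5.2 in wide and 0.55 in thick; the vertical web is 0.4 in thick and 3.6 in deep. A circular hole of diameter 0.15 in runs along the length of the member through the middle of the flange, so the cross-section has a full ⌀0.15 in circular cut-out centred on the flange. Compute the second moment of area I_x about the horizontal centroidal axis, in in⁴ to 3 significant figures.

I_x ≈ 5.74 in⁴

Break the section into simple shapes (no overlaps), measuring from the bottom-left corner of the bounding box.
Flange: 5.2 × 0.55, A = 2.86 in², y = 0.275 in, Ī = 0.072096 in⁴.
Web: 0.4 × 3.6, A = 1.44 in², y = 2.35 in, Ī = 1.5552 in⁴.
Hole (subtracted): ⌀0.15, A = 0.017671 in², y = 0.275 in, Ī = 0.00002485 in⁴.
Centroid: ȳ = ΣA·y / ΣA = 0.97275 in.
Transfer each piece to the horizontal centroidal axis using Ī + A·d² with d = y − 0.97275:
  flange: d = -0.69775 in → contributes +1.4645 in⁴
  web: d = 1.3772 in → contributes +4.2866 in⁴
  hole: d = -0.69775 in → contributes −0.0086283 in⁴
Total I = 5.7425 in⁴.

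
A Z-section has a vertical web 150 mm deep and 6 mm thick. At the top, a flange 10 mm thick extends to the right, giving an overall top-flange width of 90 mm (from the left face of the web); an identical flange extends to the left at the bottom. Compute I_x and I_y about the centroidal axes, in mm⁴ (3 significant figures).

Treat the section as a set of non-overlapping primitives; coordinates are from the bounding-box lower-left.
Web: 6 × 150, A = 900 mm², y = 75 mm, Ī = 1 687 500 mm⁴.
Top flange (beyond web): 84 × 10, A = 840 mm², y = 145 mm, Ī = 7 000 mm⁴.
Bottom flange (beyond web): 84 × 10, A = 840 mm², y = 5 mm, Ī = 7 000 mm⁴.
Centroid: ȳ = ΣA·y / ΣA = 75 mm.
Transfer each piece to the centroidal x-axis using Ī + A·d² with d = y − 75:
  web: d = 0 mm → contributes +1 687 500 mm⁴
  top flange (beyond web): d = 70 mm → contributes +4 123 000 mm⁴
  bottom flange (beyond web): d = -70 mm → contributes +4 123 000 mm⁴
Total I = 9 933 500 mm⁴.
For the y-axis: x̄ = 87 mm.
Repeating about the centroidal y-axis gives I_y = 4 392 540 mm⁴.

I_x ≈ 9.93 × 10⁶ mm⁴, I_y ≈ 4.39 × 10⁶ mm⁴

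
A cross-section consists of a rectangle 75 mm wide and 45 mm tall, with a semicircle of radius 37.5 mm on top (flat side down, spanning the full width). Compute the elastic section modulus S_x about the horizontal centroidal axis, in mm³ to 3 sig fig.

S_x ≈ 6.15 × 10⁴ mm³

Break the section into simple shapes (no overlaps), measuring from the bottom-left corner of the bounding box.
Rectangular body: 75 × 45, A = 3 375 mm², y = 22.5 mm, Ī = 569 531 mm⁴.
Semicircular cap: semicircle r = 37.5, A = 2208.9 mm², y = 60.915 mm, Ī = 217 049 mm⁴.
Centroid: ȳ = ΣA·y / ΣA = 37.697 mm.
Transfer each piece to the horizontal centroidal axis using Ī + A·d² with d = y − 37.697:
  rectangular body: d = -15.197 mm → contributes +1 348 951 mm⁴
  semicircular cap: d = 23.219 mm → contributes +1 407 914 mm⁴
Total I = 2 756 864 mm⁴.
Extreme fibre distance c = 44.803 mm; S = I/c = 61 533 mm³.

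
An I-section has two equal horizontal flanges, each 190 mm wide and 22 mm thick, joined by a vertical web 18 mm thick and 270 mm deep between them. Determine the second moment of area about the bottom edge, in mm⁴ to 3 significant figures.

I_base ≈ 5.34 × 10⁸ mm⁴

Break the section into simple shapes (no overlaps), measuring from the bottom-left corner of the bounding box.
Bottom flange: 190 × 22, A = 4 180 mm², y = 11 mm, Ī = 168 593 mm⁴.
Web: 18 × 270, A = 4 860 mm², y = 157 mm, Ī = 29 524 500 mm⁴.
Top flange: 190 × 22, A = 4 180 mm², y = 303 mm, Ī = 168 593 mm⁴.
Transfer each piece to a horizontal axis along the bottom face using Ī + A·d² with d = y − 0:
  bottom flange: d = 11 mm → contributes +674 373 mm⁴
  web: d = 157 mm → contributes +149 318 640 mm⁴
  top flange: d = 303 mm → contributes +383 930 213 mm⁴
Total I = 533 923 227 mm⁴.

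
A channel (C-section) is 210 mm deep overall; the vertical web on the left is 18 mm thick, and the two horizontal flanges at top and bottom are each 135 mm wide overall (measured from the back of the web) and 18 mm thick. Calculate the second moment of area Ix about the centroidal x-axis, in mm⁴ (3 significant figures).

Decompose the section into non-overlapping parts with the origin at the bottom-left of its bounding rectangle.
Web: 18 × 210, A = 3 780 mm², y = 105 mm, Ī = 13 891 500 mm⁴.
Top flange (beyond web): 117 × 18, A = 2 106 mm², y = 201 mm, Ī = 56 862 mm⁴.
Bottom flange (beyond web): 117 × 18, A = 2 106 mm², y = 9 mm, Ī = 56 862 mm⁴.
By symmetry the centroid is at mid-height, ȳ = 105 mm.
Transfer each piece to the centroidal x-axis using Ī + A·d² with d = y − 105:
  web: d = 0 mm → contributes +13 891 500 mm⁴
  top flange (beyond web): d = 96 mm → contributes +19 465 758 mm⁴
  bottom flange (beyond web): d = -96 mm → contributes +19 465 758 mm⁴
Total I = 52 823 016 mm⁴.

Ix ≈ 5.28 × 10⁷ mm⁴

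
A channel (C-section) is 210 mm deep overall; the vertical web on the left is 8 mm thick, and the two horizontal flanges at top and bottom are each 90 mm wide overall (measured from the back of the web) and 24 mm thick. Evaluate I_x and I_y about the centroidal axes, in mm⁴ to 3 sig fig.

Split into non-overlapping primitives; take the origin at the lower-left of the bounding box.
Web: 8 × 210, A = 1 680 mm², y = 105 mm, Ī = 6 174 000 mm⁴.
Top flange (beyond web): 82 × 24, A = 1 968 mm², y = 198 mm, Ī = 94 464 mm⁴.
Bottom flange (beyond web): 82 × 24, A = 1 968 mm², y = 12 mm, Ī = 94 464 mm⁴.
By symmetry the centroid is at mid-height, ȳ = 105 mm.
Transfer each piece to the centroidal x-axis using Ī + A·d² with d = y − 105:
  web: d = 0 mm → contributes +6 174 000 mm⁴
  top flange (beyond web): d = 93 mm → contributes +17 115 696 mm⁴
  bottom flange (beyond web): d = -93 mm → contributes +17 115 696 mm⁴
Total I = 40 405 392 mm⁴.
For the y-axis: x̄ = 35.538 mm.
Repeating about the centroidal y-axis gives I_y = 4 598 740 mm⁴.

I_x ≈ 4.04 × 10⁷ mm⁴, I_y ≈ 4.60 × 10⁶ mm⁴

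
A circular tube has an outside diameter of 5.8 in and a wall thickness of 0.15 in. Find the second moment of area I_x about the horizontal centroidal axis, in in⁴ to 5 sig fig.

Break the section into simple shapes (no overlaps), measuring from the bottom-left corner of the bounding box.
Outer circle: ⌀5.8, A = 26.42079 in², y = 2.9 in, Ī = 55.54972 in⁴.
Bore (subtracted): ⌀5.5, A = 23.75829 in², y = 2.9 in, Ī = 44.91803 in⁴.
By symmetry the centroid is at mid-height, ȳ = 2.9 in.
All pieces are centred on the horizontal centroidal axis, so I = ΣĪ (holes subtracted) = 10.63169 in⁴.

I_x ≈ 10.632 in⁴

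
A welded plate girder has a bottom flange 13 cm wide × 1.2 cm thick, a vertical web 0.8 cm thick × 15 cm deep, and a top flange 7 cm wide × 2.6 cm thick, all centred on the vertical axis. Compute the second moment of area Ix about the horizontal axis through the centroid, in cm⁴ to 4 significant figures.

Ix ≈ 2645 cm⁴

Treat the section as a set of non-overlapping primitives; coordinates are from the bounding-box lower-left.
Bottom plate: 13 × 1.2, A = 15.6 cm², y = 0.6 cm, Ī = 1.872 cm⁴.
Web plate: 0.8 × 15, A = 12 cm², y = 8.7 cm, Ī = 225 cm⁴.
Top plate: 7 × 2.6, A = 18.2 cm², y = 17.5 cm, Ī = 10.2527 cm⁴.
Centroid: ȳ = ΣA·y / ΣA = 9.43799 cm.
Transfer each piece to the horizontal axis through the centroid using Ī + A·d² with d = y − 9.43799:
  bottom plate: d = -8.83799 cm → contributes +1220.39 cm⁴
  web plate: d = -0.737991 cm → contributes +231.536 cm⁴
  top plate: d = 8.06201 cm → contributes +1193.18 cm⁴
Total I = 2645.1 cm⁴.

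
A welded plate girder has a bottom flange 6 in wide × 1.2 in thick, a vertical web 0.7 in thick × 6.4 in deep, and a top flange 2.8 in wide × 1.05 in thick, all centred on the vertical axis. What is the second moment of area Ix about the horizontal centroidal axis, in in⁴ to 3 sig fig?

Decompose the section into non-overlapping parts with the origin at the bottom-left of its bounding rectangle.
Bottom plate: 6 × 1.2, A = 7.2 in², y = 0.6 in, Ī = 0.864 in⁴.
Web plate: 0.7 × 6.4, A = 4.48 in², y = 4.4 in, Ī = 15.292 in⁴.
Top plate: 2.8 × 1.05, A = 2.94 in², y = 8.125 in, Ī = 0.27011 in⁴.
Centroid: ȳ = ΣA·y / ΣA = 3.2777 in.
Transfer each piece to the horizontal centroidal axis using Ī + A·d² with d = y − 3.2777:
  bottom plate: d = -2.6777 in → contributes +52.487 in⁴
  web plate: d = 1.1223 in → contributes +20.935 in⁴
  top plate: d = 4.8473 in → contributes +69.35 in⁴
Total I = 142.77 in⁴.

Ix ≈ 143 in⁴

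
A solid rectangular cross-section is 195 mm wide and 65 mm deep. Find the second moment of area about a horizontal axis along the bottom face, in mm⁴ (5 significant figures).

I_base ≈ 1.7851 × 10⁷ mm⁴

The section: 195 × 65, A = 12 675 mm², y = 32.5 mm, Ī = 4 462 656 mm⁴.
Transfer it to the bottom edge using Ī + A·d² with d = y − 0:
  the section: d = 32.5 mm → contributes +17 850 625 mm⁴
Total I = 17 850 625 mm⁴.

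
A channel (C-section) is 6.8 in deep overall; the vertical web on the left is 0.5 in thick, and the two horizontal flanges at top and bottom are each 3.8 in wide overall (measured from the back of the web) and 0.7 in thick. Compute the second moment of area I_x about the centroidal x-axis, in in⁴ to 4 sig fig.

Treat the section as a set of non-overlapping primitives; coordinates are from the bounding-box lower-left.
Web: 0.5 × 6.8, A = 3.4 in², y = 3.4 in, Ī = 13.1013 in⁴.
Top flange (beyond web): 3.3 × 0.7, A = 2.31 in², y = 6.45 in, Ī = 0.094325 in⁴.
Bottom flange (beyond web): 3.3 × 0.7, A = 2.31 in², y = 0.35 in, Ī = 0.094325 in⁴.
By symmetry the centroid is at mid-height, ȳ = 3.4 in.
Transfer each piece to the centroidal x-axis using Ī + A·d² with d = y − 3.4:
  web: d = 0 in → contributes +13.1013 in⁴
  top flange (beyond web): d = 3.05 in → contributes +21.5831 in⁴
  bottom flange (beyond web): d = -3.05 in → contributes +21.5831 in⁴
Total I = 56.2675 in⁴.

I_x ≈ 56.27 in⁴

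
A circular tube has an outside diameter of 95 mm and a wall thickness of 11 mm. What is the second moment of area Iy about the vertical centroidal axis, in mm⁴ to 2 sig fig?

Iy ≈ 2.6 × 10⁶ mm⁴

Split into non-overlapping primitives; take the origin at the lower-left of the bounding box.
Outer circle: ⌀95, A = 7 088 mm², x = 47.5 mm, Ī = 3 998 198 mm⁴.
Bore (subtracted): ⌀73, A = 4 185 mm², x = 47.5 mm, Ī = 1 393 995 mm⁴.
By symmetry the centroid is at mid-width, x̄ = 47.5 mm.
All pieces are centred on the vertical centroidal axis, so I = ΣĪ (holes subtracted) = 2 604 203 mm⁴.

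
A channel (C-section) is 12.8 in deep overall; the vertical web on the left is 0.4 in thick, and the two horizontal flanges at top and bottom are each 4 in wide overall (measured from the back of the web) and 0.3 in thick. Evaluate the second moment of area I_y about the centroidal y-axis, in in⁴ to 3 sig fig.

Split into non-overlapping primitives; take the origin at the lower-left of the bounding box.
Web: 0.4 × 12.8, A = 5.12 in², x = 0.2 in, Ī = 0.068267 in⁴.
Top flange (beyond web): 3.6 × 0.3, A = 1.08 in², x = 2.2 in, Ī = 1.1664 in⁴.
Bottom flange (beyond web): 3.6 × 0.3, A = 1.08 in², x = 2.2 in, Ī = 1.1664 in⁴.
Centroid: x̄ = ΣA·x / ΣA = 0.79341 in.
Transfer each piece to the centroidal y-axis using Ī + A·d² with d = x − 0.79341:
  web: d = -0.59341 in → contributes +1.8712 in⁴
  top flange (beyond web): d = 1.4066 in → contributes +3.3032 in⁴
  bottom flange (beyond web): d = 1.4066 in → contributes +3.3032 in⁴
Total I = 8.4776 in⁴.

I_y ≈ 8.48 in⁴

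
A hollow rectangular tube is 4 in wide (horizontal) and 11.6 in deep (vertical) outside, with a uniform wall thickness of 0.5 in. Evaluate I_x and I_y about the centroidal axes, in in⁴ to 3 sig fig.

Treat the section as a set of non-overlapping primitives; coordinates are from the bounding-box lower-left.
Outer rectangle: 4 × 11.6, A = 46.4 in², y = 5.8 in, Ī = 520.3 in⁴.
Inner void (subtracted): 3 × 10.6, A = 31.8 in², y = 5.8 in, Ī = 297.75 in⁴.
By symmetry the centroid is at mid-height, ȳ = 5.8 in.
All pieces are centred on the centroidal x-axis, so I = ΣĪ (holes subtracted) = 222.54 in⁴.
Repeating about the centroidal y-axis gives I_y = 38.017 in⁴.

I_x ≈ 223 in⁴, I_y ≈ 38.0 in⁴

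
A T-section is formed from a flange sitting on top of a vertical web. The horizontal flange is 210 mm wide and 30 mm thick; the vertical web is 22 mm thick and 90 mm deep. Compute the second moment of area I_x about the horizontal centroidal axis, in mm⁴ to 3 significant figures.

I_x ≈ 7.23 × 10⁶ mm⁴

Split into non-overlapping primitives; take the origin at the lower-left of the bounding box.
Flange: 210 × 30, A = 6 300 mm², y = 105 mm, Ī = 472 500 mm⁴.
Web: 22 × 90, A = 1 980 mm², y = 45 mm, Ī = 1 336 500 mm⁴.
Centroid: ȳ = ΣA·y / ΣA = 90.652 mm.
Transfer each piece to the horizontal centroidal axis using Ī + A·d² with d = y − 90.652:
  flange: d = 14.348 mm → contributes +1 769 419 mm⁴
  web: d = -45.652 mm → contributes +5 463 060 mm⁴
Total I = 7 232 478 mm⁴.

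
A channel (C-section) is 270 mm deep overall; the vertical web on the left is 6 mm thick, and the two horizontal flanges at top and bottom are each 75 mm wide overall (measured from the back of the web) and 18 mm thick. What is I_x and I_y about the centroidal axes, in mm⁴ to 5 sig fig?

I_x ≈ 4.9345 × 10⁷ mm⁴, I_y ≈ 2.3693 × 10⁶ mm⁴

Split into non-overlapping primitives; take the origin at the lower-left of the bounding box.
Web: 6 × 270, A = 1 620 mm², y = 135 mm, Ī = 9 841 500 mm⁴.
Top flange (beyond web): 69 × 18, A = 1 242 mm², y = 261 mm, Ī = 33 534 mm⁴.
Bottom flange (beyond web): 69 × 18, A = 1 242 mm², y = 9 mm, Ī = 33 534 mm⁴.
By symmetry the centroid is at mid-height, ȳ = 135 mm.
Transfer each piece to the centroidal x-axis using Ī + A·d² with d = y − 135:
  web: d = 0 mm → contributes +9 841 500 mm⁴
  top flange (beyond web): d = 126 mm → contributes +19 751 526 mm⁴
  bottom flange (beyond web): d = -126 mm → contributes +19 751 526 mm⁴
Total I = 49 344 552 mm⁴.
For the y-axis: x̄ = 25.69737 mm.
Repeating about the centroidal y-axis gives I_y = 2 369 252 mm⁴.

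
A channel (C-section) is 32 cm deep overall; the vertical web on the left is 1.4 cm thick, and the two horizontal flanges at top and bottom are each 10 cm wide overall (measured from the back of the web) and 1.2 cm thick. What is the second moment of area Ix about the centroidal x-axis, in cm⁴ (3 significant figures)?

Ix ≈ 8720 cm⁴

Split into non-overlapping primitives; take the origin at the lower-left of the bounding box.
Web: 1.4 × 32, A = 44.8 cm², y = 16 cm, Ī = 3822.9 cm⁴.
Top flange (beyond web): 8.6 × 1.2, A = 10.32 cm², y = 31.4 cm, Ī = 1.2384 cm⁴.
Bottom flange (beyond web): 8.6 × 1.2, A = 10.32 cm², y = 0.6 cm, Ī = 1.2384 cm⁴.
By symmetry the centroid is at mid-height, ȳ = 16 cm.
Transfer each piece to the centroidal x-axis using Ī + A·d² with d = y − 16:
  web: d = 0 cm → contributes +3822.9 cm⁴
  top flange (beyond web): d = 15.4 cm → contributes +2448.7 cm⁴
  bottom flange (beyond web): d = -15.4 cm → contributes +2448.7 cm⁴
Total I = 8720.4 cm⁴.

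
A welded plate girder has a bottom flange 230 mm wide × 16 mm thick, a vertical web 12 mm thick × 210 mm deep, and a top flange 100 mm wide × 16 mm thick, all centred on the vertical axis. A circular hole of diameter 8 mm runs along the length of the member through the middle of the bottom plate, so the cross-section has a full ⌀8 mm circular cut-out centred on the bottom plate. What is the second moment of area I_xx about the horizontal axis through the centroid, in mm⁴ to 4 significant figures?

I_xx ≈ 6.936 × 10⁷ mm⁴

Treat the section as a set of non-overlapping primitives; coordinates are from the bounding-box lower-left.
Bottom plate: 230 × 16, A = 3 680 mm², y = 8 mm, Ī = 78506.7 mm⁴.
Web plate: 12 × 210, A = 2 520 mm², y = 121 mm, Ī = 9 261 000 mm⁴.
Top plate: 100 × 16, A = 1 600 mm², y = 234 mm, Ī = 34133.3 mm⁴.
Hole (subtracted): ⌀8, A = 50.2655 mm², y = 8 mm, Ī = 201.062 mm⁴.
Centroid: ȳ = ΣA·y / ΣA = 91.4041 mm.
Transfer each piece to the horizontal axis through the centroid using Ī + A·d² with d = y − 91.4041:
  bottom plate: d = -83.4041 mm → contributes +25 677 513 mm⁴
  web plate: d = 29.5959 mm → contributes +11 468 305 mm⁴
  top plate: d = 142.596 mm → contributes +32 567 857 mm⁴
  hole: d = -83.4041 mm → contributes −349 860 mm⁴
Total I = 69 363 814 mm⁴.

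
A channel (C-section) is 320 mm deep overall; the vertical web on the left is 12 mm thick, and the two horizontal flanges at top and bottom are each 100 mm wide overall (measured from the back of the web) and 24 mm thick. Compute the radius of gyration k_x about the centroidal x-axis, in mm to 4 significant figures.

Treat the section as a set of non-overlapping primitives; coordinates are from the bounding-box lower-left.
Web: 12 × 320, A = 3 840 mm², y = 160 mm, Ī = 32 768 000 mm⁴.
Top flange (beyond web): 88 × 24, A = 2 112 mm², y = 308 mm, Ī = 101 376 mm⁴.
Bottom flange (beyond web): 88 × 24, A = 2 112 mm², y = 12 mm, Ī = 101 376 mm⁴.
By symmetry the centroid is at mid-height, ȳ = 160 mm.
Transfer each piece to the centroidal x-axis using Ī + A·d² with d = y − 160:
  web: d = 0 mm → contributes +32 768 000 mm⁴
  top flange (beyond web): d = 148 mm → contributes +46 362 624 mm⁴
  bottom flange (beyond web): d = -148 mm → contributes +46 362 624 mm⁴
Total I = 125 493 248 mm⁴.
Radius of gyration: k = √(I/A) = √(125 493 248 / 8 064) = 124.748 mm.

k_x ≈ 124.7 mm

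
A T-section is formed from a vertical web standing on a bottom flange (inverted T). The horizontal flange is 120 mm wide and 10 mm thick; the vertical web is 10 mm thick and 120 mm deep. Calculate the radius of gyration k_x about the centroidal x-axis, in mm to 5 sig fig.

Treat the section as a set of non-overlapping primitives; coordinates are from the bounding-box lower-left.
Flange: 120 × 10, A = 1 200 mm², y = 5 mm, Ī = 10 000 mm⁴.
Web: 10 × 120, A = 1 200 mm², y = 70 mm, Ī = 1 440 000 mm⁴.
Centroid: ȳ = ΣA·y / ΣA = 37.5 mm.
Transfer each piece to the centroidal x-axis using Ī + A·d² with d = y − 37.5:
  flange: d = -32.5 mm → contributes +1 277 500 mm⁴
  web: d = 32.5 mm → contributes +2 707 500 mm⁴
Total I = 3 985 000 mm⁴.
Radius of gyration: k = √(I/A) = √(3 985 000 / 2 400) = 40.74821 mm.

k_x ≈ 40.748 mm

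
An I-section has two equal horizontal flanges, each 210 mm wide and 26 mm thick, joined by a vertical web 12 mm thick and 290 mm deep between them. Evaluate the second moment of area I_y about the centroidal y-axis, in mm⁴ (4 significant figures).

I_y ≈ 4.017 × 10⁷ mm⁴

Break the section into simple shapes (no overlaps), measuring from the bottom-left corner of the bounding box.
Bottom flange: 210 × 26, A = 5 460 mm², x = 105 mm, Ī = 20 065 500 mm⁴.
Web: 12 × 290, A = 3 480 mm², x = 105 mm, Ī = 41 760 mm⁴.
Top flange: 210 × 26, A = 5 460 mm², x = 105 mm, Ī = 20 065 500 mm⁴.
By symmetry the centroid is at mid-width, x̄ = 105 mm.
All pieces are centred on the centroidal y-axis, so I = ΣĪ = 40 172 760 mm⁴.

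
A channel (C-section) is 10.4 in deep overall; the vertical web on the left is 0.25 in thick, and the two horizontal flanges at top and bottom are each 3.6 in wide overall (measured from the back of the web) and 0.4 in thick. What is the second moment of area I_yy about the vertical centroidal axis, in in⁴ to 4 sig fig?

I_yy ≈ 6.796 in⁴

Break the section into simple shapes (no overlaps), measuring from the bottom-left corner of the bounding box.
Web: 0.25 × 10.4, A = 2.6 in², x = 0.125 in, Ī = 0.0135417 in⁴.
Top flange (beyond web): 3.35 × 0.4, A = 1.34 in², x = 1.925 in, Ī = 1.25318 in⁴.
Bottom flange (beyond web): 3.35 × 0.4, A = 1.34 in², x = 1.925 in, Ī = 1.25318 in⁴.
Centroid: x̄ = ΣA·x / ΣA = 1.03864 in.
Transfer each piece to the vertical centroidal axis using Ī + A·d² with d = x − 1.03864:
  web: d = -0.913636 in → contributes +2.18384 in⁴
  top flange (beyond web): d = 0.886364 in → contributes +2.30594 in⁴
  bottom flange (beyond web): d = 0.886364 in → contributes +2.30594 in⁴
Total I = 6.79572 in⁴.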